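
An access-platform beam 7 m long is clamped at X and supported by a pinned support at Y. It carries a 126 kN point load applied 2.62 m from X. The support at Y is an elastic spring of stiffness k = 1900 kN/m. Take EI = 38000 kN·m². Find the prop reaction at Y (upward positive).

R_Y = 19.72 kN

Remove the prop at Y; the released (primary) structure is a cantilever built in at X.
Downward deflection at the released point Y due to the loads:
  point load 126 at a = 2.62: Pa²(3L − a)/(6EI) = 2650/EI
Tip deflection under a unit load at Y: L³/(3EI) = 114.3/EI.
With EI = 38000 kN·m²: δ_0 = 0.069724 m and δ_{YY} = 0.003009 m/kN.
Compatibility — the spring shortens by R_Y/k under the reaction it provides: δ_0 − R_Y·δ_{YY} = R_Y/k. With 1/k = 0.000526 m/kN, R_Y = δ_0 / (δ_{YY} + 1/k) = 0.069724 / (0.003009 + 0.000526) = 19.72 kN.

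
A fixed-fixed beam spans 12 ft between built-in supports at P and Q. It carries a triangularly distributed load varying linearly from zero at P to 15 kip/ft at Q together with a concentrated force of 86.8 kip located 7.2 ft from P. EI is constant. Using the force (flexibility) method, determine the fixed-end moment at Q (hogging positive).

Release both end moments; the primary structure is a simply-supported span PQ with redundants M_P and M_Q.
On the primary (simply-supported) span, the end slopes from the loading are:
  at P: triangular load, peak 15: 7w₀L³/(360EI) = 504/EI
  at Q: triangular load, peak 15: w₀L³/(45EI) = 576/EI
  at P: point load 86.8 at a = 7.2: Pab(L + b)/(6LEI) = 700/EI
  at Q: point load 86.8 at a = 7.2: Pab(L + a)/(6LEI) = 799.9/EI
  θ_P0 = 1204/EI,  θ_Q0 = 1376/EI
Flexibility coefficients: a unit moment at one end gives L/(3EI) there and L/(6EI) at the far end, so f₁₁ = f₂₂ = 4/EI and f₁₂ = f₂₁ = 2/EI.
Compatibility — zero rotation at each built-in end:
  4 M_P + 2 M_Q = 1204
  2 M_P + 4 M_Q = 1376
Solving the pair gives M_P = 172 kip·ft and M_Q = 258 kip·ft (hogging).

M_Q = 258 kip·ft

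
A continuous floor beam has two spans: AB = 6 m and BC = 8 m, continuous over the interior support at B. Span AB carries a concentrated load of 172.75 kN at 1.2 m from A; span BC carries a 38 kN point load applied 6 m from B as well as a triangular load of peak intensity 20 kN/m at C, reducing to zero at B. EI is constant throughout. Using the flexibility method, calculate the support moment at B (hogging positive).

M_B = 105.7 kN·m

Take M_B as the redundant. Released structure: two simple spans AB and BC with a hinge at B.
Discontinuity in slope at B on the released structure — sum the simple-span end rotations:
  span AB: point load 172.75 at a = 1.2: Pab(L + a)/(6LEI) = 199/EI
  span BC: point load 38 at a = 6: Pab(L + b)/(6LEI) = 95/EI
  span BC: triangular load, peak 20: 7w₀L³/(360EI) = 199.1/EI
  relative rotation θ_0 = (199 + 294.1)/EI = 493.1/EI
A unit hogging moment at B produces rotation L₁/(3EI) + L₂/(3EI) = 4.667/EI.
Compatibility: M_B·(L₁+L₂)/(3EI) = θ_0, giving M_B = 105.7 kN·m (hogging).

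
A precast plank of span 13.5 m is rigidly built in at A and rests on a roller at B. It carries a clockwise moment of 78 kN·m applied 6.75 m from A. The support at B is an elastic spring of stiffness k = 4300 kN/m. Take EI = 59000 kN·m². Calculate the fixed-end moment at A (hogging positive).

Remove the prop at B; the released (primary) structure is a cantilever built in at A.
Free-end deflection of the primary structure under the applied loading (downward +):
  clockwise couple 78 at a = 6.75: M₀a(2L − a)/(2EI) = 5331/EI
Tip deflection under a unit load at B: L³/(3EI) = 820.1/EI.
With EI = 59000 kN·m²: δ_0 = 0.090353 m and δ_{BB} = 0.0139 m/kN.
Compatibility — the spring shortens by R_B/k under the reaction it provides: δ_0 − R_B·δ_{BB} = R_B/k. With 1/k = 0.000233 m/kN, R_B = δ_0 / (δ_{BB} + 1/k) = 0.090353 / (0.0139 + 0.000233) = 6.393 kN.
Moment equilibrium about A: M_A = Σ(load moments about A) − R_B·L = 78 − 6.393×13.5 = -8.306 kN·m.

M_A = -8.306 kN·m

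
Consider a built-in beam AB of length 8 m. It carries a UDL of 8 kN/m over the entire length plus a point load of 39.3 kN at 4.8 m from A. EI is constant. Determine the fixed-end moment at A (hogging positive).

M_A = 72.85 kN·m

Take the two fixed-end moments M_A, M_B as redundants; the released structure is the simple span AB.
On the primary (simply-supported) span, the end slopes from the loading are:
  at A: UDL 8: wL³/(24EI) = 170.7/EI
  at B: UDL 8: wL³/(24EI) = 170.7/EI
  at A: point load 39.3 at a = 4.8: Pab(L + b)/(6LEI) = 140.9/EI
  at B: point load 39.3 at a = 4.8: Pab(L + a)/(6LEI) = 161/EI
  θ_A0 = 311.5/EI,  θ_B0 = 331.6/EI
Flexibility coefficients: a unit moment at one end gives L/(3EI) there and L/(6EI) at the far end, so f₁₁ = f₂₂ = 2.667/EI and f₁₂ = f₂₁ = 1.333/EI.
Compatibility — zero rotation at each built-in end:
  2.667 M_A + 1.333 M_B = 311.5
  1.333 M_A + 2.667 M_B = 331.6
Solving the pair gives M_A = 72.85 kN·m and M_B = 87.94 kN·m (hogging).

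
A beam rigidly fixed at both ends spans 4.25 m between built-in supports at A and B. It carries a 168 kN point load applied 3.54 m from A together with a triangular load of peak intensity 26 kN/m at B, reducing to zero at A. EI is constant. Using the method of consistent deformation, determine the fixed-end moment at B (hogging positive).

M_B = 106.2 kN·m

Release both end moments; the primary structure is a simply-supported span AB with redundants M_A and M_B.
End rotations of the released simple span under the applied load (×1/EI):
  at A: point load 168 at a = 3.54: Pab(L + b)/(6LEI) = 82.13/EI
  at B: point load 168 at a = 3.54: Pab(L + a)/(6LEI) = 129/EI
  at A: triangular load, peak 26: 7w₀L³/(360EI) = 38.81/EI
  at B: triangular load, peak 26: w₀L³/(45EI) = 44.35/EI
  θ_A0 = 120.9/EI,  θ_B0 = 173.3/EI
Flexibility coefficients: a unit moment at one end gives L/(3EI) there and L/(6EI) at the far end, so f₁₁ = f₂₂ = 1.417/EI and f₁₂ = f₂₁ = 0.7083/EI.
Compatibility — zero rotation at each built-in end:
  1.417 M_A + 0.7083 M_B = 120.9
  0.7083 M_A + 1.417 M_B = 173.3
Solving the pair gives M_A = 32.25 kN·m and M_B = 106.2 kN·m (hogging).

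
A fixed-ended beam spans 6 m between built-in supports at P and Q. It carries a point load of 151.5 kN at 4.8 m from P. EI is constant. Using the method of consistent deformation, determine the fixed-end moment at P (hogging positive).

M_P = 29.09 kN·m

Take the two fixed-end moments M_P, M_Q as redundants; the released structure is the simple span PQ.
End rotations of the released simple span under the applied load (×1/EI):
  at P: point load 151.5 at a = 4.8: Pab(L + b)/(6LEI) = 174.5/EI
  at Q: point load 151.5 at a = 4.8: Pab(L + a)/(6LEI) = 261.8/EI
  θ_P0 = 174.5/EI,  θ_Q0 = 261.8/EI
Flexibility coefficients: a unit moment at one end gives L/(3EI) there and L/(6EI) at the far end, so f₁₁ = f₂₂ = 2/EI and f₁₂ = f₂₁ = 1/EI.
Compatibility — zero rotation at each built-in end:
  2 M_P + 1 M_Q = 174.5
  1 M_P + 2 M_Q = 261.8
Solving the pair gives M_P = 29.09 kN·m and M_Q = 116.4 kN·m (hogging).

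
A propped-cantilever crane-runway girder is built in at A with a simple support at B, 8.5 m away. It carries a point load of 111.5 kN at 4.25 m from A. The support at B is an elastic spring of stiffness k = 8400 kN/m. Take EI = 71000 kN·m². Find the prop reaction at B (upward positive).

Remove the prop at B; the released (primary) structure is a cantilever built in at A.
Deflection at B on the released cantilever, summing each load's contribution:
  point load 111.5 at a = 4.25: Pa²(3L − a)/(6EI) = 7133/EI
Flexibility coefficient — unit upward force at B: δ_{BB} = L³/(3EI) = 204.7/EI.
With EI = 71000 kN·m²: δ_0 = 0.10046 m and δ_{BB} = 0.002883 m/kN.
Compatibility — the spring shortens by R_B/k under the reaction it provides: δ_0 − R_B·δ_{BB} = R_B/k. With 1/k = 0.000119 m/kN, R_B = δ_0 / (δ_{BB} + 1/k) = 0.10046 / (0.002883 + 0.000119) = 33.46 kN.

R_B = 33.46 kN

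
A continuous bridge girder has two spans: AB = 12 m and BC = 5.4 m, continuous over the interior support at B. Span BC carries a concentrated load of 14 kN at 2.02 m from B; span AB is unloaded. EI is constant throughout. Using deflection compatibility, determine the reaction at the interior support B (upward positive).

R_B = 9.962 kN

Insert a hinge at B; M_B is the redundant, and each span becomes simply supported.
End slopes at the hinge B, treating each span as simply supported:
  span BC: point load 14 at a = 2.02: Pab(L + b)/(6LEI) = 25.9/EI
  relative rotation θ_0 = (0 + 25.9)/EI = 25.9/EI
A unit hogging moment at B produces rotation L₁/(3EI) + L₂/(3EI) = 5.8/EI.
Compatibility: M_B·(L₁+L₂)/(3EI) = θ_0, giving M_B = 4.466 kN·m (hogging).
Span AB, ΣM about A with M_B applied at B: R_B^{AB}·12 = 0 + 4.466, so R_B^{AB} = 0.3722 kN and R_A = 0 − 0.3722 = -0.3722 kN.
Span BC, ΣM about C: R_B^{BC}·5.4 = 47.32 + 4.466, so R_B^{BC} = 9.59 kN and R_C = 14 − 9.59 = 4.41 kN.
R_B = 0.3722 + 9.59 = 9.962 kN.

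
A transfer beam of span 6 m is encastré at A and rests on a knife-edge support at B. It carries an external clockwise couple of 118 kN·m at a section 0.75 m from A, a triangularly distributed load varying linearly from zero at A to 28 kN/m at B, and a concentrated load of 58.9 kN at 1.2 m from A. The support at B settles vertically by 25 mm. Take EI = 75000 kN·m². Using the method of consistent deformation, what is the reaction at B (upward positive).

R_B = 30.37 kN

Take the reaction at B as the redundant and release it; the primary structure is a cantilever fixed at A.
Free-end deflection of the primary structure under the applied loading (downward +):
  clockwise couple 118 at a = 0.75: M₀a(2L − a)/(2EI) = 497.8/EI
  triangular load, peak 28 at the free end: 11w₀L⁴/(120EI) = 3326/EI
  point load 58.9 at a = 1.2: Pa²(3L − a)/(6EI) = 237.5/EI
  δ_0 = 4062/EI
Flexibility coefficient — unit upward force at B: δ_{BB} = L³/(3EI) = 72/EI.
With EI = 75000 kN·m²: δ_0 = 0.054156 m and δ_{BB} = 0.00096 m/kN.
Compatibility — the beam at B must follow the support down by 0.025 m: δ_0 − R_B·δ_{BB} = 0.025, so R_B = (0.054156 − 0.025)/0.00096 = 30.37 kN.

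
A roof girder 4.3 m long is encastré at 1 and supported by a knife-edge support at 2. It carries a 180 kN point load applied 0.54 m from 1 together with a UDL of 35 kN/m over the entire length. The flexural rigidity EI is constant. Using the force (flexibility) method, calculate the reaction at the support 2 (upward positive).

R_2 = 60.52 kN

Take the reaction at 2 as the redundant and release it; the primary structure is a cantilever fixed at 1.
Downward deflection at the released point 2 due to the loads:
  point load 180 at a = 0.54: Pa²(3L − a)/(6EI) = 108.1/EI
  UDL 35: wL⁴/(8EI) = 1496/EI
  δ_0 = 1604/EI
Flexibility coefficient — unit upward force at 2: δ_{22} = L³/(3EI) = 26.5/EI.
The prop prevents deflection at 2: R_2 = δ_0/δ_{22} = 1604/26.5 = 60.52 kN.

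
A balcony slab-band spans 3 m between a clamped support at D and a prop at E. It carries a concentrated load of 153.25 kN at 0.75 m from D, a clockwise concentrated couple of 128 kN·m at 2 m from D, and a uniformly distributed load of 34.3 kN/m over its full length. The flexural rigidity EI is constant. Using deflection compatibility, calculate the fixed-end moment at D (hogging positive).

Remove the prop at E; the released (primary) structure is a cantilever built in at D.
Downward deflection at the released point E due to the loads:
  point load 153.25 at a = 0.75: Pa²(3L − a)/(6EI) = 118.5/EI
  clockwise couple 128 at a = 2: M₀a(2L − a)/(2EI) = 512/EI
  UDL 34.3: wL⁴/(8EI) = 347.3/EI
  δ_0 = 977.8/EI
Flexibility coefficient — unit upward force at E: δ_{EE} = L³/(3EI) = 9/EI.
Compatibility at E: δ_0 − R_E·δ_{EE} = 0, so R_E = 977.8/9 = 108.6 kN.
Moment equilibrium about D: M_D = Σ(load moments about D) − R_E·L = 397.3 − 108.6×3 = 71.35 kN·m.

M_D = 71.35 kN·m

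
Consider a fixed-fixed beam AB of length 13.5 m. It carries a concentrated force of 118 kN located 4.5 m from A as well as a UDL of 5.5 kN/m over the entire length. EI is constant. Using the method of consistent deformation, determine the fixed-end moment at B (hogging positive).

M_B = 201.5 kN·m

Take the two fixed-end moments M_A, M_B as redundants; the released structure is the simple span AB.
Simple-span end rotations at A and B under the given loads:
  at A: point load 118 at a = 4.5: Pab(L + b)/(6LEI) = 1328/EI
  at B: point load 118 at a = 4.5: Pab(L + a)/(6LEI) = 1062/EI
  at A: UDL 5.5: wL³/(24EI) = 563.8/EI
  at B: UDL 5.5: wL³/(24EI) = 563.8/EI
  θ_A0 = 1891/EI,  θ_B0 = 1626/EI
Flexibility coefficients: a unit moment at one end gives L/(3EI) there and L/(6EI) at the far end, so f₁₁ = f₂₂ = 4.5/EI and f₁₂ = f₂₁ = 2.25/EI.
Compatibility — zero rotation at each built-in end:
  4.5 M_A + 2.25 M_B = 1891
  2.25 M_A + 4.5 M_B = 1626
Solving the pair gives M_A = 319.5 kN·m and M_B = 201.5 kN·m (hogging).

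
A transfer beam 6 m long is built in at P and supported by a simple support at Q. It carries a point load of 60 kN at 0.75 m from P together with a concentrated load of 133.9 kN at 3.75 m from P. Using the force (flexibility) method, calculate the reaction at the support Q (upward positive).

Release the roller at Q. Primary structure: cantilever fixed at P.
Primary-structure tip deflection at Q by superposition:
  point load 60 at a = 0.75: Pa²(3L − a)/(6EI) = 97.03/EI
  point load 133.9 at a = 3.75: Pa²(3L − a)/(6EI) = 4472/EI
  δ_0 = 4569/EI
Tip deflection under a unit load at Q: L³/(3EI) = 72/EI.
The prop prevents deflection at Q: R_Q = δ_0/δ_{QQ} = 4569/72 = 63.46 kN.

R_Q = 63.46 kN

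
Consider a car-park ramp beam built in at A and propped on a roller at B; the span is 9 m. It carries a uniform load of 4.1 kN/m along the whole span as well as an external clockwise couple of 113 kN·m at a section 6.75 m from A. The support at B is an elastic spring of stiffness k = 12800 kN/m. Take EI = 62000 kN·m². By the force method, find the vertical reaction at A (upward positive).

Take the reaction at B as the redundant and release it; the primary structure is a cantilever fixed at A.
Free-end deflection of the primary structure under the applied loading (downward +):
  UDL 4.1: wL⁴/(8EI) = 3363/EI
  clockwise couple 113 at a = 6.75: M₀a(2L − a)/(2EI) = 4290/EI
  δ_0 = 7653/EI
Flexibility coefficient — unit upward force at B: δ_{BB} = L³/(3EI) = 243/EI.
With EI = 62000 kN·m²: δ_0 = 0.12344 m and δ_{BB} = 0.003919 m/kN.
Compatibility — the spring shortens by R_B/k under the reaction it provides: δ_0 − R_B·δ_{BB} = R_B/k. With 1/k = 0.000078 m/kN, R_B = δ_0 / (δ_{BB} + 1/k) = 0.12344 / (0.003919 + 0.000078) = 30.88 kN.
Vertical equilibrium: R_A = ΣP − R_B = 36.9 − 30.88 = 6.022 kN.

R_A = 6.022 kN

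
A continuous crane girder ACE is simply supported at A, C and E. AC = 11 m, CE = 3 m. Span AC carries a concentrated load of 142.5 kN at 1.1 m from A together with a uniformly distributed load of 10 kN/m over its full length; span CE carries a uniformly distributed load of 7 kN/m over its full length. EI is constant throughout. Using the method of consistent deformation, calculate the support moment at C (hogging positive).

M_C = 181.5 kN·m

Insert a hinge at C; M_C is the redundant, and each span becomes simply supported.
Rotations at C on the released spans (each span's end-slope, ×1/EI):
  span AC: point load 142.5 at a = 1.1: Pab(L + a)/(6LEI) = 284.5/EI
  span AC: UDL 10: wL³/(24EI) = 554.6/EI
  span CE: UDL 7: wL³/(24EI) = 7.875/EI
  relative rotation θ_0 = (839.1 + 7.875)/EI = 847/EI
A unit hogging moment at C produces rotation L₁/(3EI) + L₂/(3EI) = 4.667/EI.
Slope continuity at C: θ_0 = M_C·4.667/EI, so M_C = 847/4.667 = 181.5 kN·m (hogging).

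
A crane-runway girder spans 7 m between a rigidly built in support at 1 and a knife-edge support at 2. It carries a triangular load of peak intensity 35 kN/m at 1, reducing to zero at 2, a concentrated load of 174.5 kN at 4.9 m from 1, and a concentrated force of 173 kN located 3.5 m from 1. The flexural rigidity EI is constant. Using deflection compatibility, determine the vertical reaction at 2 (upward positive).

Choose R_2 as the redundant. The primary structure is the cantilever fixed at 1.
Primary-structure tip deflection at 2 by superposition:
  triangular load, peak 35 at the fixed end: w₀L⁴/(30EI) = 2801/EI
  point load 174.5 at a = 4.9: Pa²(3L − a)/(6EI) = 11242/EI
  point load 173 at a = 3.5: Pa²(3L − a)/(6EI) = 6181/EI
  δ_0 = 20225/EI
Tip deflection under a unit load at 2: L³/(3EI) = 114.3/EI.
Compatibility at 2: δ_0 − R_2·δ_{22} = 0, so R_2 = 20225/114.3 = 176.9 kN.

R_2 = 176.9 kN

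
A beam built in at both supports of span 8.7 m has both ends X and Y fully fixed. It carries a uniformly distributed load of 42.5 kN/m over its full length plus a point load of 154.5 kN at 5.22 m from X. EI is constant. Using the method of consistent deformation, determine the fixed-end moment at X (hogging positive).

M_X = 397.1 kN·m

Release both end moments; the primary structure is a simply-supported span XY with redundants M_X and M_Y.
End rotations of the released simple span under the applied load (×1/EI):
  at X: UDL 42.5: wL³/(24EI) = 1166/EI
  at Y: UDL 42.5: wL³/(24EI) = 1166/EI
  at X: point load 154.5 at a = 5.22: Pab(L + b)/(6LEI) = 654.9/EI
  at Y: point load 154.5 at a = 5.22: Pab(L + a)/(6LEI) = 748.4/EI
  θ_X0 = 1821/EI,  θ_Y0 = 1915/EI
Flexibility coefficients: a unit moment at one end gives L/(3EI) there and L/(6EI) at the far end, so f₁₁ = f₂₂ = 2.9/EI and f₁₂ = f₂₁ = 1.45/EI.
Compatibility — zero rotation at each built-in end:
  2.9 M_X + 1.45 M_Y = 1821
  1.45 M_X + 2.9 M_Y = 1915
Solving the pair gives M_X = 397.1 kN·m and M_Y = 461.6 kN·m (hogging).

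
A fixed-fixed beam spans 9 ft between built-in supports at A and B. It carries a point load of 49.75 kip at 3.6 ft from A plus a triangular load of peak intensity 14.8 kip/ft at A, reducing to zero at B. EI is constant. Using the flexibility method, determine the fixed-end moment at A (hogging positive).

M_A = 124.4 kip·ft

Release both end moments; the primary structure is a simply-supported span AB with redundants M_A and M_B.
End rotations of the released simple span under the applied load (×1/EI):
  at A: point load 49.75 at a = 3.6: Pab(L + b)/(6LEI) = 257.9/EI
  at B: point load 49.75 at a = 3.6: Pab(L + a)/(6LEI) = 225.7/EI
  at A: triangular load, peak 14.8: w₀L³/(45EI) = 239.8/EI
  at B: triangular load, peak 14.8: 7w₀L³/(360EI) = 209.8/EI
  θ_A0 = 497.7/EI,  θ_B0 = 435.5/EI
Flexibility coefficients: a unit moment at one end gives L/(3EI) there and L/(6EI) at the far end, so f₁₁ = f₂₂ = 3/EI and f₁₂ = f₂₁ = 1.5/EI.
Compatibility — zero rotation at each built-in end:
  3 M_A + 1.5 M_B = 497.7
  1.5 M_A + 3 M_B = 435.5
Solving the pair gives M_A = 124.4 kip·ft and M_B = 82.94 kip·ft (hogging).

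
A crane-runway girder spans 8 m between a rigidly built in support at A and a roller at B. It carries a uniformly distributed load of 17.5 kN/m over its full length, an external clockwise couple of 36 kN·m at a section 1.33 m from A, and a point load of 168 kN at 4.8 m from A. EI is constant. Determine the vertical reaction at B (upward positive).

Choose R_B as the redundant. The primary structure is the cantilever fixed at A.
Deflection at B on the released cantilever, summing each load's contribution:
  UDL 17.5: wL⁴/(8EI) = 8960/EI
  clockwise couple 36 at a = 1.33: M₀a(2L − a)/(2EI) = 351.2/EI
  point load 168 at a = 4.8: Pa²(3L − a)/(6EI) = 12386/EI
  δ_0 = 21698/EI
Tip deflection under a unit load at B: L³/(3EI) = 170.7/EI.
Compatibility at B: δ_0 − R_B·δ_{BB} = 0, so R_B = 21698/170.7 = 127.1 kN.

R_B = 127.1 kN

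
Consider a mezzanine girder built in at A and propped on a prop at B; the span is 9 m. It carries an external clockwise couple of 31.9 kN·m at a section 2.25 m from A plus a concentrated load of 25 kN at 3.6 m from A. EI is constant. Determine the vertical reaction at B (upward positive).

R_B = 7.526 kN

Remove the prop at B; the released (primary) structure is a cantilever built in at A.
Downward deflection at the released point B due to the loads:
  clockwise couple 31.9 at a = 2.25: M₀a(2L − a)/(2EI) = 565.2/EI
  point load 25 at a = 3.6: Pa²(3L − a)/(6EI) = 1264/EI
  δ_0 = 1829/EI
Tip deflection under a unit load at B: L³/(3EI) = 243/EI.
The prop prevents deflection at B: R_B = δ_0/δ_{BB} = 1829/243 = 7.526 kN.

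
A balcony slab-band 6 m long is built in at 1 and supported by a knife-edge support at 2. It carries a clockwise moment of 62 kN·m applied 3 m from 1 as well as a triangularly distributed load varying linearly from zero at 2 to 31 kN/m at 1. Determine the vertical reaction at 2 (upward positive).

Remove the prop at 2; the released (primary) structure is a cantilever built in at 1.
Free-end deflection of the primary structure under the applied loading (downward +):
  clockwise couple 62 at a = 3: M₀a(2L − a)/(2EI) = 837/EI
  triangular load, peak 31 at the fixed end: w₀L⁴/(30EI) = 1339/EI
  δ_0 = 2176/EI
Flexibility coefficient — unit upward force at 2: δ_{22} = L³/(3EI) = 72/EI.
Compatibility at 2: δ_0 − R_2·δ_{22} = 0, so R_2 = 2176/72 = 30.23 kN.

R_2 = 30.23 kN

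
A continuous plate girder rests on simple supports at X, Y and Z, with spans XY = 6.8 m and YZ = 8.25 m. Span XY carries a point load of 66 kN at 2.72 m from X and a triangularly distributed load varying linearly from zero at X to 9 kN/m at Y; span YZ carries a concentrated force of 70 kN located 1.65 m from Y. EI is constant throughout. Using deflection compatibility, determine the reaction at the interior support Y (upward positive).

R_Y = 127.5 kN

Take M_Y as the redundant. Released structure: two simple spans XY and YZ with a hinge at Y.
End slopes at the hinge Y, treating each span as simply supported:
  span XY: point load 66 at a = 2.72: Pab(L + a)/(6LEI) = 170.9/EI
  span XY: triangular load, peak 9: w₀L³/(45EI) = 62.89/EI
  span YZ: point load 70 at a = 1.65: Pab(L + b)/(6LEI) = 228.7/EI
  relative rotation θ_0 = (233.8 + 228.7)/EI = 462.5/EI
A unit hogging moment at Y produces rotation L₁/(3EI) + L₂/(3EI) = 5.017/EI.
Slope continuity at Y: θ_0 = M_Y·5.017/EI, so M_Y = 462.5/5.017 = 92.19 kN·m (hogging).
Span XY, ΣM about X with M_Y applied at Y: R_Y^{XY}·6.8 = 318.2 + 92.19, so R_Y^{XY} = 60.36 kN and R_X = 96.6 − 60.36 = 36.24 kN.
Span YZ, ΣM about Z: R_Y^{YZ}·8.25 = 462 + 92.19, so R_Y^{YZ} = 67.17 kN and R_Z = 70 − 67.17 = 2.826 kN.
R_Y = 60.36 + 67.17 = 127.5 kN.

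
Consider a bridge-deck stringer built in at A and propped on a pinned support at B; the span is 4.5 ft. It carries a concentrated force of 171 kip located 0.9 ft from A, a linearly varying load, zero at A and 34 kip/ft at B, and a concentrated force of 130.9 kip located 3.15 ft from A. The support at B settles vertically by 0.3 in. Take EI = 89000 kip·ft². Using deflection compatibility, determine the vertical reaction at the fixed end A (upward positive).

R_A = 326.2 kip

Choose R_B as the redundant. The primary structure is the cantilever fixed at A.
Downward deflection at the released point B due to the loads:
  point load 171 at a = 0.9: Pa²(3L − a)/(6EI) = 290.9/EI
  triangular load, peak 34 at the free end: 11w₀L⁴/(120EI) = 1278/EI
  point load 130.9 at a = 3.15: Pa²(3L − a)/(6EI) = 2241/EI
  δ_0 = 3809/EI
Tip deflection under a unit load at B: L³/(3EI) = 30.38/EI.
With EI = 89000 kip·ft²: δ_0 = 0.042803 ft and δ_{BB} = 0.000341 ft/kip.
Compatibility — the beam at B must follow the support down by 0.025 ft: δ_0 − R_B·δ_{BB} = 0.025, so R_B = (0.042803 − 0.025)/0.000341 = 52.16 kip.
Vertical equilibrium: R_A = ΣP − R_B = 378.4 − 52.16 = 326.2 kip.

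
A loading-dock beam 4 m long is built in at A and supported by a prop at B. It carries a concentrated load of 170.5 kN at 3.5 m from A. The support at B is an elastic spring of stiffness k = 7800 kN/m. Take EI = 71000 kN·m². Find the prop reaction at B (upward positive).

Choose R_B as the redundant. The primary structure is the cantilever fixed at A.
Downward deflection at the released point B due to the loads:
  point load 170.5 at a = 3.5: Pa²(3L − a)/(6EI) = 2959/EI
Tip deflection under a unit load at B: L³/(3EI) = 21.33/EI.
With EI = 71000 kN·m²: δ_0 = 0.041674 m and δ_{BB} = 0.0003 m/kN.
Compatibility — the spring shortens by R_B/k under the reaction it provides: δ_0 − R_B·δ_{BB} = R_B/k. With 1/k = 0.000128 m/kN, R_B = δ_0 / (δ_{BB} + 1/k) = 0.041674 / (0.0003 + 0.000128) = 97.22 kN.

R_B = 97.22 kN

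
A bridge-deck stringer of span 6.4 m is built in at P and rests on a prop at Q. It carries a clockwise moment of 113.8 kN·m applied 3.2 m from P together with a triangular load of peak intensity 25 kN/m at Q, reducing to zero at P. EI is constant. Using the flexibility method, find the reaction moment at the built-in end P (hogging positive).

Release the roller at Q. Primary structure: cantilever fixed at P.
Downward deflection at the released point Q due to the loads:
  clockwise couple 113.8 at a = 3.2: M₀a(2L − a)/(2EI) = 1748/EI
  triangular load, peak 25 at the free end: 11w₀L⁴/(120EI) = 3845/EI
  δ_0 = 5593/EI
Tip deflection under a unit load at Q: L³/(3EI) = 87.38/EI.
Compatibility at Q: δ_0 − R_Q·δ_{QQ} = 0, so R_Q = 5593/87.38 = 64 kN.
Moment equilibrium about P: M_P = Σ(load moments about P) − R_Q·L = 455.1 − 64×6.4 = 45.51 kN·m.

M_P = 45.51 kN·m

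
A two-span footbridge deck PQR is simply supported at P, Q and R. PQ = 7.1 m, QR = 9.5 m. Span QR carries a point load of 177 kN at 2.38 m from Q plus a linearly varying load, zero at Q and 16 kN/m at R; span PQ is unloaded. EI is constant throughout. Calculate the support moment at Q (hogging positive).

M_Q = 206.3 kN·m

Take M_Q as the redundant. Released structure: two simple spans PQ and QR with a hinge at Q.
Discontinuity in slope at Q on the released structure — sum the simple-span end rotations:
  span QR: point load 177 at a = 2.38: Pab(L + b)/(6LEI) = 874.6/EI
  span QR: triangular load, peak 16: 7w₀L³/(360EI) = 266.7/EI
  relative rotation θ_0 = (0 + 1141)/EI = 1141/EI
A unit hogging moment at Q produces rotation L₁/(3EI) + L₂/(3EI) = 5.533/EI.
Slope continuity at Q: θ_0 = M_Q·5.533/EI, so M_Q = 1141/5.533 = 206.3 kN·m (hogging).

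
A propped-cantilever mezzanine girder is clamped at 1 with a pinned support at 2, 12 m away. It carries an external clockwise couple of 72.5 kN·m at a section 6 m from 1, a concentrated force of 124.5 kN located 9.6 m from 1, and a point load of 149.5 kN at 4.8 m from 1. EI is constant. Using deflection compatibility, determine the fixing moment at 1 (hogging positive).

Remove the prop at 2; the released (primary) structure is a cantilever built in at 1.
Primary-structure tip deflection at 2 by superposition:
  clockwise couple 72.5 at a = 6: M₀a(2L − a)/(2EI) = 3915/EI
  point load 124.5 at a = 9.6: Pa²(3L − a)/(6EI) = 50485/EI
  point load 149.5 at a = 4.8: Pa²(3L − a)/(6EI) = 17911/EI
  δ_0 = 72312/EI
Flexibility coefficient — unit upward force at 2: δ_{22} = L³/(3EI) = 576/EI.
Compatibility at 2: δ_0 − R_2·δ_{22} = 0, so R_2 = 72312/576 = 125.5 kN.
Moment equilibrium about 1: M_1 = Σ(load moments about 1) − R_2·L = 1985 − 125.5×12 = 478.8 kN·m.

M_1 = 478.8 kN·m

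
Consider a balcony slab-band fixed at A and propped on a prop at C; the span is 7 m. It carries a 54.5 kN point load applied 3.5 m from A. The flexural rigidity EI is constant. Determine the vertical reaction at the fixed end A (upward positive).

Take the reaction at C as the redundant and release it; the primary structure is a cantilever fixed at A.
Downward deflection at the released point C due to the loads:
  point load 54.5 at a = 3.5: Pa²(3L − a)/(6EI) = 1947/EI
Flexibility coefficient — unit upward force at C: δ_{CC} = L³/(3EI) = 114.3/EI.
Compatibility at C: δ_0 − R_C·δ_{CC} = 0, so R_C = 1947/114.3 = 17.03 kN.
Vertical equilibrium: R_A = ΣP − R_C = 54.5 − 17.03 = 37.47 kN.

R_A = 37.47 kN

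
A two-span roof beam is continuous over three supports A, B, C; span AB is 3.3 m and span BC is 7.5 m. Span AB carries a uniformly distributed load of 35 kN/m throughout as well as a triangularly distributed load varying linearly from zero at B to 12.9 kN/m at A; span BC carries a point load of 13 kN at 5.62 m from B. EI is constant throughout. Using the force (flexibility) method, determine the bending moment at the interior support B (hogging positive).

Insert a hinge at B; M_B is the redundant, and each span becomes simply supported.
Rotations at B on the released spans (each span's end-slope, ×1/EI):
  span AB: UDL 35: wL³/(24EI) = 52.41/EI
  span AB: triangular load, peak 12.9: 7w₀L³/(360EI) = 9.014/EI
  span BC: point load 13 at a = 5.62: Pab(L + b)/(6LEI) = 28.63/EI
  relative rotation θ_0 = (61.42 + 28.63)/EI = 90.05/EI
A unit hogging moment at B produces rotation L₁/(3EI) + L₂/(3EI) = 3.6/EI.
Compatibility: M_B·(L₁+L₂)/(3EI) = θ_0, giving M_B = 25.01 kN·m (hogging).

M_B = 25.01 kN·m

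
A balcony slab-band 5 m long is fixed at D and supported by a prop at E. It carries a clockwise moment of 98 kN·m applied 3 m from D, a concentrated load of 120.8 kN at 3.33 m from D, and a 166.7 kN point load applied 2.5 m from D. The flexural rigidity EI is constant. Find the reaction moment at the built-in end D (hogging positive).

Choose R_E as the redundant. The primary structure is the cantilever fixed at D.
Free-end deflection of the primary structure under the applied loading (downward +):
  clockwise couple 98 at a = 3: M₀a(2L − a)/(2EI) = 1029/EI
  point load 120.8 at a = 3.33: Pa²(3L − a)/(6EI) = 2605/EI
  point load 166.7 at a = 2.5: Pa²(3L − a)/(6EI) = 2171/EI
  δ_0 = 5805/EI
Tip deflection under a unit load at E: L³/(3EI) = 41.67/EI.
Compatibility at E: δ_0 − R_E·δ_{EE} = 0, so R_E = 5805/41.67 = 139.3 kN.
Moment equilibrium about D: M_D = Σ(load moments about D) − R_E·L = 917 − 139.3×5 = 220.4 kN·m.

M_D = 220.4 kN·m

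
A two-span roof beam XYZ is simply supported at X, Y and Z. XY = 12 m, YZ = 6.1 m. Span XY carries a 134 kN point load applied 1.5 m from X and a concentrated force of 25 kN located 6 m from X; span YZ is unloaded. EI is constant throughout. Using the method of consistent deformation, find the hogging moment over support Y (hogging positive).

Take M_Y as the redundant. Released structure: two simple spans XY and YZ with a hinge at Y.
Discontinuity in slope at Y on the released structure — sum the simple-span end rotations:
  span XY: point load 134 at a = 1.5: Pab(L + a)/(6LEI) = 395.7/EI
  span XY: point load 25 at a = 6: Pab(L + a)/(6LEI) = 225/EI
  relative rotation θ_0 = (620.7 + 0)/EI = 620.7/EI
A unit hogging moment at Y produces rotation L₁/(3EI) + L₂/(3EI) = 6.033/EI.
Compatibility: M_Y·(L₁+L₂)/(3EI) = θ_0, giving M_Y = 102.9 kN·m (hogging).

M_Y = 102.9 kN·m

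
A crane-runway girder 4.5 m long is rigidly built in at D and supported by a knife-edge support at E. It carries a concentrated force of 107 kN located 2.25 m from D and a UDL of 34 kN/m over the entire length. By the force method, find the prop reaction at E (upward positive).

Release the roller at E. Primary structure: cantilever fixed at D.
Free-end deflection of the primary structure under the applied loading (downward +):
  point load 107 at a = 2.25: Pa²(3L − a)/(6EI) = 1016/EI
  UDL 34: wL⁴/(8EI) = 1743/EI
  δ_0 = 2758/EI
Flexibility coefficient — unit upward force at E: δ_{EE} = L³/(3EI) = 30.38/EI.
The prop prevents deflection at E: R_E = δ_0/δ_{EE} = 2758/30.38 = 90.81 kN.

R_E = 90.81 kN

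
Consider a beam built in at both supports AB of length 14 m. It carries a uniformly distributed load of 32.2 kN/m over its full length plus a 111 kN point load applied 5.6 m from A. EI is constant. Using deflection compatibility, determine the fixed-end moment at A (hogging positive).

M_A = 749.7 kN·m

Take the two fixed-end moments M_A, M_B as redundants; the released structure is the simple span AB.
End rotations of the released simple span under the applied load (×1/EI):
  at A: UDL 32.2: wL³/(24EI) = 3682/EI
  at B: UDL 32.2: wL³/(24EI) = 3682/EI
  at A: point load 111 at a = 5.6: Pab(L + b)/(6LEI) = 1392/EI
  at B: point load 111 at a = 5.6: Pab(L + a)/(6LEI) = 1218/EI
  θ_A0 = 5074/EI,  θ_B0 = 4900/EI
Flexibility coefficients: a unit moment at one end gives L/(3EI) there and L/(6EI) at the far end, so f₁₁ = f₂₂ = 4.667/EI and f₁₂ = f₂₁ = 2.333/EI.
Compatibility — zero rotation at each built-in end:
  4.667 M_A + 2.333 M_B = 5074
  2.333 M_A + 4.667 M_B = 4900
Solving the pair gives M_A = 749.7 kN·m and M_B = 675.1 kN·m (hogging).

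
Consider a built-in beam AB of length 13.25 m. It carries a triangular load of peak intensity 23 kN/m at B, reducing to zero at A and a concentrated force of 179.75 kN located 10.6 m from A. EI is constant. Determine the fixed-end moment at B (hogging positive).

Release both end moments; the primary structure is a simply-supported span AB with redundants M_A and M_B.
End rotations of the released simple span under the applied load (×1/EI):
  at A: triangular load, peak 23: 7w₀L³/(360EI) = 1040/EI
  at B: triangular load, peak 23: w₀L³/(45EI) = 1189/EI
  at A: point load 179.75 at a = 10.6: Pab(L + b)/(6LEI) = 1010/EI
  at B: point load 179.75 at a = 10.6: Pab(L + a)/(6LEI) = 1515/EI
  θ_A0 = 2050/EI,  θ_B0 = 2704/EI
Flexibility coefficients: a unit moment at one end gives L/(3EI) there and L/(6EI) at the far end, so f₁₁ = f₂₂ = 4.417/EI and f₁₂ = f₂₁ = 2.208/EI.
Compatibility — zero rotation at each built-in end:
  4.417 M_A + 2.208 M_B = 2050
  2.208 M_A + 4.417 M_B = 2704
Solving the pair gives M_A = 210.8 kN·m and M_B = 506.8 kN·m (hogging).

M_B = 506.8 kN·m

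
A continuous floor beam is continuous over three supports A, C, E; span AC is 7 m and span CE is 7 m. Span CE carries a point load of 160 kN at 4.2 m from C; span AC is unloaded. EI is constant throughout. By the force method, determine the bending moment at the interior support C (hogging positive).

Insert a hinge at C; M_C is the redundant, and each span becomes simply supported.
End slopes at the hinge C, treating each span as simply supported:
  span CE: point load 160 at a = 4.2: Pab(L + b)/(6LEI) = 439/EI
  relative rotation θ_0 = (0 + 439)/EI = 439/EI
A unit hogging moment at C produces rotation L₁/(3EI) + L₂/(3EI) = 4.667/EI.
Slope continuity at C: θ_0 = M_C·4.667/EI, so M_C = 439/4.667 = 94.08 kN·m (hogging).

M_C = 94.08 kN·m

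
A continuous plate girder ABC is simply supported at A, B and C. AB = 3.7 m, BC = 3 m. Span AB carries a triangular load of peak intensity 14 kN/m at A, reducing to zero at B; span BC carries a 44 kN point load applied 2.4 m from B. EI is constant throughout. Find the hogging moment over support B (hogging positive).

M_B = 11.85 kN·m

Take M_B as the redundant. Released structure: two simple spans AB and BC with a hinge at B.
Discontinuity in slope at B on the released structure — sum the simple-span end rotations:
  span AB: triangular load, peak 14: 7w₀L³/(360EI) = 13.79/EI
  span BC: point load 44 at a = 2.4: Pab(L + b)/(6LEI) = 12.67/EI
  relative rotation θ_0 = (13.79 + 12.67)/EI = 26.46/EI
A unit hogging moment at B produces rotation L₁/(3EI) + L₂/(3EI) = 2.233/EI.
Compatibility: M_B·(L₁+L₂)/(3EI) = θ_0, giving M_B = 11.85 kN·m (hogging).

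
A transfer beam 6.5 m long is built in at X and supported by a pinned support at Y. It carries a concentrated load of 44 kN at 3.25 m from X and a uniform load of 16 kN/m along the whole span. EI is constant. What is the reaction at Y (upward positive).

Remove the prop at Y; the released (primary) structure is a cantilever built in at X.
Downward deflection at the released point Y due to the loads:
  point load 44 at a = 3.25: Pa²(3L − a)/(6EI) = 1259/EI
  UDL 16: wL⁴/(8EI) = 3570/EI
  δ_0 = 4829/EI
Flexibility coefficient — unit upward force at Y: δ_{YY} = L³/(3EI) = 91.54/EI.
The prop prevents deflection at Y: R_Y = δ_0/δ_{YY} = 4829/91.54 = 52.75 kN.

R_Y = 52.75 kN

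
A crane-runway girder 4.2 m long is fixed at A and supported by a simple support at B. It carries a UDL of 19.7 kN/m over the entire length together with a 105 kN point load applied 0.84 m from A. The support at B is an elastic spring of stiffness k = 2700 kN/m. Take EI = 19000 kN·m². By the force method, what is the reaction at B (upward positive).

R_B = 28.72 kN

Take the reaction at B as the redundant and release it; the primary structure is a cantilever fixed at A.
Downward deflection at the released point B due to the loads:
  UDL 19.7: wL⁴/(8EI) = 766.3/EI
  point load 105 at a = 0.84: Pa²(3L − a)/(6EI) = 145.2/EI
  δ_0 = 911.5/EI
Tip deflection under a unit load at B: L³/(3EI) = 24.7/EI.
With EI = 19000 kN·m²: δ_0 = 0.047972 m and δ_{BB} = 0.0013 m/kN.
Compatibility — the spring shortens by R_B/k under the reaction it provides: δ_0 − R_B·δ_{BB} = R_B/k. With 1/k = 0.00037 m/kN, R_B = δ_0 / (δ_{BB} + 1/k) = 0.047972 / (0.0013 + 0.00037) = 28.72 kN.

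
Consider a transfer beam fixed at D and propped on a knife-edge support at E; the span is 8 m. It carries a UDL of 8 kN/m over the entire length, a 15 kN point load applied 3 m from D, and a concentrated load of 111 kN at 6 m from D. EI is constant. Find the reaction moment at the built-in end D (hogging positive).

Remove the prop at E; the released (primary) structure is a cantilever built in at D.
Deflection at E on the released cantilever, summing each load's contribution:
  UDL 8: wL⁴/(8EI) = 4096/EI
  point load 15 at a = 3: Pa²(3L − a)/(6EI) = 472.5/EI
  point load 111 at a = 6: Pa²(3L − a)/(6EI) = 11988/EI
  δ_0 = 16556/EI
Tip deflection under a unit load at E: L³/(3EI) = 170.7/EI.
The prop prevents deflection at E: R_E = δ_0/δ_{EE} = 16556/170.7 = 97.01 kN.
Moment equilibrium about D: M_D = Σ(load moments about D) − R_E·L = 967 − 97.01×8 = 190.9 kN·m.

M_D = 190.9 kN·m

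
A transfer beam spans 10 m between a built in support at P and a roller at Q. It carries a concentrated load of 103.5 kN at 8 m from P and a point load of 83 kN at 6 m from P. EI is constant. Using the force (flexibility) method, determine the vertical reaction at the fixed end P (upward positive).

R_P = 77.78 kN

Choose R_Q as the redundant. The primary structure is the cantilever fixed at P.
Downward deflection at the released point Q due to the loads:
  point load 103.5 at a = 8: Pa²(3L − a)/(6EI) = 24288/EI
  point load 83 at a = 6: Pa²(3L − a)/(6EI) = 11952/EI
  δ_0 = 36240/EI
Flexibility coefficient — unit upward force at Q: δ_{QQ} = L³/(3EI) = 333.3/EI.
The prop prevents deflection at Q: R_Q = δ_0/δ_{QQ} = 36240/333.3 = 108.7 kN.
Vertical equilibrium: R_P = ΣP − R_Q = 186.5 − 108.7 = 77.78 kN.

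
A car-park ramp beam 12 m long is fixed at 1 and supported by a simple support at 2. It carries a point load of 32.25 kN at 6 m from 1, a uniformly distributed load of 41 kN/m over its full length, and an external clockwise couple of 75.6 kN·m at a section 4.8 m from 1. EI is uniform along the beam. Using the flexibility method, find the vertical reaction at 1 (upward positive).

Choose R_2 as the redundant. The primary structure is the cantilever fixed at 1.
Primary-structure tip deflection at 2 by superposition:
  point load 32.25 at a = 6: Pa²(3L − a)/(6EI) = 5805/EI
  UDL 41: wL⁴/(8EI) = 106272/EI
  clockwise couple 75.6 at a = 4.8: M₀a(2L − a)/(2EI) = 3484/EI
  δ_0 = 115561/EI
Tip deflection under a unit load at 2: L³/(3EI) = 576/EI.
Compatibility at 2: δ_0 − R_2·δ_{22} = 0, so R_2 = 115561/576 = 200.6 kN.
Vertical equilibrium: R_1 = ΣP − R_2 = 524.2 − 200.6 = 323.6 kN.

R_1 = 323.6 kN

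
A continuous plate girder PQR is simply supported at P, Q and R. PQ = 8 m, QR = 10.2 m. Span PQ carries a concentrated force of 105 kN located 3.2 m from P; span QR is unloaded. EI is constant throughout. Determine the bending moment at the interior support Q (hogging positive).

M_Q = 62.03 kN·m

Take M_Q as the redundant. Released structure: two simple spans PQ and QR with a hinge at Q.
End slopes at the hinge Q, treating each span as simply supported:
  span PQ: point load 105 at a = 3.2: Pab(L + a)/(6LEI) = 376.3/EI
  relative rotation θ_0 = (376.3 + 0)/EI = 376.3/EI
A unit hogging moment at Q produces rotation L₁/(3EI) + L₂/(3EI) = 6.067/EI.
Compatibility: M_Q·(L₁+L₂)/(3EI) = θ_0, giving M_Q = 62.03 kN·m (hogging).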